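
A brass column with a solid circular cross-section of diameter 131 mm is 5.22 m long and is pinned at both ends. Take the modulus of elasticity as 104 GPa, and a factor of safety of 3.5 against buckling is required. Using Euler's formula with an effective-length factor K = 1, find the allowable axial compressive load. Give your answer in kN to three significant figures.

P_allow = 156 kN

I = πd⁴/64 = π×131⁴/64 = 1.446×10^7 mm⁴.
Effective length L_e = KL = 1×5.22 m = 5220 mm.
Euler critical load P_cr = π²EI/L_e² = π²×104000×1.446×10^7/5220² = 544600 N.
P_allow = P_cr/n = 544600/3.5 = 155600 N.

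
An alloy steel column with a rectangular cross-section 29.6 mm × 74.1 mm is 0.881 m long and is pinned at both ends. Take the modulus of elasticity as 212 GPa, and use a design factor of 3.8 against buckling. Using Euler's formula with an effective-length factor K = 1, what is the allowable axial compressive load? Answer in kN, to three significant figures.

P_allow = 114 kN

Buckling occurs about the weak axis: I_min = h·b³/12 = 74.1×29.6³/12 = 160100 mm⁴ (b = 29.6 mm is the smaller dimension).
Effective length L_e = KL = 1×0.881 m = 881.0 mm.
Euler critical load P_cr = π²EI/L_e² = π²×212000×160100/881.0² = 431700 N.
P_allow = P_cr/n = 431700/3.8 = 113600 N.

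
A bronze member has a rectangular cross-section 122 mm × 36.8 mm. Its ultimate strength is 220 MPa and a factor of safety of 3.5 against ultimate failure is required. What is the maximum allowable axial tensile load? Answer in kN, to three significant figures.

F_allow = 282 kN

σ_allow = 220/3.5 = 62.86 MPa.
A = 122×36.8 = 4490 mm².
F_allow = σ_allow × A = 62.86×4490 = 282200 N.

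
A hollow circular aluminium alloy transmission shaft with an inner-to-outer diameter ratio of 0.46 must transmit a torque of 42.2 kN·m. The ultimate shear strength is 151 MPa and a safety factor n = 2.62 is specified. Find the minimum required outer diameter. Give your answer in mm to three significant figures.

d_o = 157 mm

τ_allow = 151/2.62 = 57.63 MPa.
For a hollow shaft τ = 16T/[πd_o³(1−k⁴)] with k = 0.46, so 1−k⁴ = 0.9552.
d_o³ = 16T/[π τ_allow (1−k⁴)] = 16×4.2200×10^7/(π×57.63×0.9552) = 3.904×10^6 mm³.
d_o = 157.5 mm.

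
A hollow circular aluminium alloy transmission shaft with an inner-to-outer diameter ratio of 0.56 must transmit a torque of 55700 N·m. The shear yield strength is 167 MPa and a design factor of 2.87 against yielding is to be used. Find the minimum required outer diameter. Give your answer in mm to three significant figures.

τ_allow = 167/2.87 = 58.19 MPa.
For a hollow shaft τ = 16T/[πd_o³(1−k⁴)] with k = 0.56, so 1−k⁴ = 0.9017.
d_o³ = 16T/[π τ_allow (1−k⁴)] = 16×5.5700×10^7/(π×58.19×0.9017) = 5.407×10^6 mm³.
d_o = 175.5 mm.

d_o = 176 mm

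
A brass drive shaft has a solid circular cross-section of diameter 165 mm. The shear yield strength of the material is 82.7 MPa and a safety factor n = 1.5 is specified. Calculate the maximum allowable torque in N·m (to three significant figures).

T_allow = 48600 N·m

τ_allow = 82.7/1.5 = 55.13 MPa.
For a solid shaft T_allow = τ_allow·πd³/16; πd³/16 = π×165³/16 = 882000 mm³.
T_allow = 55.13×882000 = 4.863×10^7 N·mm = 48630 N·m.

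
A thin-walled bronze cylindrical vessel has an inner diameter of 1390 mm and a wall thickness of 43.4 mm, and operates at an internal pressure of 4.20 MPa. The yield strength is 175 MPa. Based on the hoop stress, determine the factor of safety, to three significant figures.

σ_h = pD/(2t) = 4.20×1390/(2×43.4) = 67.26 MPa.
n = 175/67.26 = 2.602.

n = 2.60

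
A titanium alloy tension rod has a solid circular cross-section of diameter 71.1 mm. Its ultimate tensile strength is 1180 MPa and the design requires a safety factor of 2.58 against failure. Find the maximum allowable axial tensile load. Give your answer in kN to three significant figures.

σ_allow = 1180/2.58 = 457.4 MPa.
A = πd²/4 = π×71.1²/4 = 3970 mm².
F_allow = σ_allow × A = 457.4×3970 = 1.816×10^6 N.

F_allow = 1820 kN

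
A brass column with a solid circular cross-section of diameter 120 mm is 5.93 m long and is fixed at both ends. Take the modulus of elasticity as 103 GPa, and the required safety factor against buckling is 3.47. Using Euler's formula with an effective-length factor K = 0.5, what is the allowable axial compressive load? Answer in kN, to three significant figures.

P_allow = 339 kN

I = πd⁴/64 = π×120⁴/64 = 1.018×10^7 mm⁴.
Effective length L_e = KL = 0.5×5.93 m = 2965 mm.
Euler critical load P_cr = π²EI/L_e² = π²×103000×1.018×10^7/2965² = 1.177×10^6 N.
P_allow = P_cr/n = 1.177×10^6/3.47 = 339200 N.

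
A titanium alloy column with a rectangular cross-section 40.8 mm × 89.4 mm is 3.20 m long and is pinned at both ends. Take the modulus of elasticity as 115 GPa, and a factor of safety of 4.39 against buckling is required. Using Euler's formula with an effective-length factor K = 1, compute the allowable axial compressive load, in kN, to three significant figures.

Buckling occurs about the weak axis: I_min = h·b³/12 = 89.4×40.8³/12 = 506000 mm⁴ (b = 40.8 mm is the smaller dimension).
Effective length L_e = KL = 1×3.20 m = 3200 mm.
Euler critical load P_cr = π²EI/L_e² = π²×115000×506000/3200² = 56080 N.
P_allow = P_cr/n = 56080/4.39 = 12780 N.

P_allow = 12.8 kN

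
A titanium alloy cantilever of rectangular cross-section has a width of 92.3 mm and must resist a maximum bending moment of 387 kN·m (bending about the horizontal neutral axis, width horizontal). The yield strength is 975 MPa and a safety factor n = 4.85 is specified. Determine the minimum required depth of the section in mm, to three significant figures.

h = 354 mm

σ_allow = 975/4.85 = 201.0 MPa.
For a rectangular section σ = 6M/(bh²), so h² = 6M/(b σ_allow) = 6×3.8700×10^8/(92.3×201.0) = 125100 mm².
h = 353.8 mm.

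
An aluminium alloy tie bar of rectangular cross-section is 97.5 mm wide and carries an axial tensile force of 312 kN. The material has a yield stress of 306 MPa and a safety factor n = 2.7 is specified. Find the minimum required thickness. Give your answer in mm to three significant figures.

t = 28.2 mm

σ_allow = 306/2.7 = 113.3 MPa.
Required area A = F/σ_allow = 312000/113.3 = 2753 mm².
t = A/w = 2753/97.5 = 28.24 mm.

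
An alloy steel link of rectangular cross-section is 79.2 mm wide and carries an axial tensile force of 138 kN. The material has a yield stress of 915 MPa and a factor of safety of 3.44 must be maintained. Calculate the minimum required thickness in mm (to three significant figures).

σ_allow = 915/3.44 = 266.0 MPa.
Required area A = F/σ_allow = 138000/266.0 = 518.8 mm².
t = A/w = 518.8/79.2 = 6.551 mm.

t = 6.55 mm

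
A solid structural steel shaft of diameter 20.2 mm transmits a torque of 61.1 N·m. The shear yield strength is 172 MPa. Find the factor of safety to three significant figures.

τ = 16T/(πd³) = 16×61100/(π×20.2³) = 37.75 MPa.
n = τ_limit/τ = 172/37.75 = 4.556.

n = 4.56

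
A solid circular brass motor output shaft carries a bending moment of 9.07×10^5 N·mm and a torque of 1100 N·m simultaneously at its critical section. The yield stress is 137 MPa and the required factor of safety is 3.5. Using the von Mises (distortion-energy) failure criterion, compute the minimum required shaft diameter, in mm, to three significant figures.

σ_allow = σ_y/n = 137/3.5 = 39.14 MPa.
For a solid shaft σ_b = 32M/(πd³) and τ = 16T/(πd³), so the von Mises stress is σ' = (16/πd³)·√(4M²+3T²).
√(4M²+3T²) = √(4×(907000)² + 3×(1.100×10^6)²) = 2.631×10^6 N·mm.
d³ = 16×2.631×10^6/(π×39.14) = 342300 mm³.
d = 69.95 mm.

d = 70.0 mm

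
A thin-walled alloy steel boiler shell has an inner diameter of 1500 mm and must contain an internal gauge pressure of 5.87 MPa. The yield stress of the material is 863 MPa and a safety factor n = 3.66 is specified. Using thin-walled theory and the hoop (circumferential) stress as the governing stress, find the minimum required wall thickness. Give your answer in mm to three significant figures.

σ_allow = 863/3.66 = 235.8 MPa.
Hoop stress σ_h = pD/(2t), so t = pD/(2σ_allow) = 5.87×1500/(2×235.8) = 18.67 mm.

t = 18.7 mm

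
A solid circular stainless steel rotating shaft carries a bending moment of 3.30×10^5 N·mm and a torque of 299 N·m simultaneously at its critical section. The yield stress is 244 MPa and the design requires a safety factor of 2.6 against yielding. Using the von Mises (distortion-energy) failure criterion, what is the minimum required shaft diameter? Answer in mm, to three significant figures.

d = 35.7 mm

σ_allow = σ_y/n = 244/2.6 = 93.85 MPa.
For a solid shaft σ_b = 32M/(πd³) and τ = 16T/(πd³), so the von Mises stress is σ' = (16/πd³)·√(4M²+3T²).
√(4M²+3T²) = √(4×(330000)² + 3×(299000)²) = 838900 N·mm.
d³ = 16×838900/(π×93.85) = 45530 mm³.
d = 35.71 mm.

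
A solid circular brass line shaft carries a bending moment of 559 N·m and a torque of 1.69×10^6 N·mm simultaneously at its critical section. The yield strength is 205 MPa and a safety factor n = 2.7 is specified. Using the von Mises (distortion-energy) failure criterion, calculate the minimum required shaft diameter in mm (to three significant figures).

σ_allow = σ_y/n = 205/2.7 = 75.93 MPa.
For a solid shaft σ_b = 32M/(πd³) and τ = 16T/(πd³), so the von Mises stress is σ' = (16/πd³)·√(4M²+3T²).
√(4M²+3T²) = √(4×(559000)² + 3×(1.690×10^6)²) = 3.133×10^6 N·mm.
d³ = 16×3.133×10^6/(π×75.93) = 210200 mm³.
d = 59.46 mm.

d = 59.5 mm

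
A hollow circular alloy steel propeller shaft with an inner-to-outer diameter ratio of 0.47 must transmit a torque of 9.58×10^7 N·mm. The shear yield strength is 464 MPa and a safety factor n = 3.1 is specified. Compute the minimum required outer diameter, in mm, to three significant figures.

d_o = 151 mm

τ_allow = 464/3.1 = 149.7 MPa.
For a hollow shaft τ = 16T/[πd_o³(1−k⁴)] with k = 0.47, so 1−k⁴ = 0.9512.
d_o³ = 16T/[π τ_allow (1−k⁴)] = 16×9.5800×10^7/(π×149.7×0.9512) = 3.427×10^6 mm³.
d_o = 150.8 mm.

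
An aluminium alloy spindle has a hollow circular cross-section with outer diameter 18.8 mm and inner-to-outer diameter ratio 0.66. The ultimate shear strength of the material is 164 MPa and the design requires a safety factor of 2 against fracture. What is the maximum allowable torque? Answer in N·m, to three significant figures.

T_allow = 86.7 N·m

τ_allow = 164/2 = 82.00 MPa.
For a hollow shaft T_allow = τ_allow·πd_o³(1−k⁴)/16 with 1−k⁴ = 0.8103, so πd_o³(1−k⁴)/16 = 1057 mm³.
T_allow = 82.00×1057 = 86680 N·mm = 86.68 N·m.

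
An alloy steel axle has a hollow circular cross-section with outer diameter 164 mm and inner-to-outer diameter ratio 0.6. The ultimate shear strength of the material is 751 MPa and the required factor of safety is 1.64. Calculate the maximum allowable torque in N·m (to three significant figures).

T_allow = 3.45×10^5 N·m

τ_allow = 751/1.64 = 457.9 MPa.
For a hollow shaft T_allow = τ_allow·πd_o³(1−k⁴)/16 with 1−k⁴ = 0.8704, so πd_o³(1−k⁴)/16 = 753800 mm³.
T_allow = 457.9×753800 = 3.452×10^8 N·mm = 345200 N·m.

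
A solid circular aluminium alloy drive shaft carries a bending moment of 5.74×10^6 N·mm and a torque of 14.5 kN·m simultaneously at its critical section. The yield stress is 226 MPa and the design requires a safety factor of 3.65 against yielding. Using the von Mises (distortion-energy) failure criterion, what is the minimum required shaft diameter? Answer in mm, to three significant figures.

σ_allow = σ_y/n = 226/3.65 = 61.92 MPa.
For a solid shaft σ_b = 32M/(πd³) and τ = 16T/(πd³), so the von Mises stress is σ' = (16/πd³)·√(4M²+3T²).
√(4M²+3T²) = √(4×(5.740×10^6)² + 3×(1.450×10^7)²) = 2.761×10^7 N·mm.
d³ = 16×2.761×10^7/(π×61.92) = 2.271×10^6 mm³.
d = 131.5 mm.

d = 131 mm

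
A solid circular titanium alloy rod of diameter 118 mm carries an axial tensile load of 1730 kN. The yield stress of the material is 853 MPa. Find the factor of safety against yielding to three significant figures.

n = 5.39

A = πd²/4 = 10940 mm².
σ = F/A = 1730000/10940 = 158.2 MPa.
n = 853/158.2 = 5.392.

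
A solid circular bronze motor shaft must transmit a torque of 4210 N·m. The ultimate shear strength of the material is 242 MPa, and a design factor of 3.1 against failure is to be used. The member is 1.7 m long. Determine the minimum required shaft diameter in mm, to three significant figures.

Allowable shear stress τ_allow = 242/3.1 = 78.06 MPa.
For a solid shaft τ = 16T/(πd³), so d³ = 16T/(π τ_allow) = 16×4210000/(π×78.06) = 274700 mm³.
d = (274700)^(1/3) = 65.00 mm.

d = 65.0 mm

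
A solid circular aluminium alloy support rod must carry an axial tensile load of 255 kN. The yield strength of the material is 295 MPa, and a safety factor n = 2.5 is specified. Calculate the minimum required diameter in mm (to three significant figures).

d = 52.5 mm

Allowable stress σ_allow = 295/2.5 = 118.0 MPa.
Required area A = F/σ_allow = 255000/118.0 = 2161 mm².
A = πd²/4 → d = √(4A/π) = 52.45 mm.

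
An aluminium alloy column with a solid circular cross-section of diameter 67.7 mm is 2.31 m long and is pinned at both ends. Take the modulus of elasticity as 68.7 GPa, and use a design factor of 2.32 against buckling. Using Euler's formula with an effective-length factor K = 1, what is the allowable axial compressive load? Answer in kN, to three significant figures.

I = πd⁴/64 = π×67.7⁴/64 = 1.031×10^6 mm⁴.
Effective length L_e = KL = 1×2.31 m = 2310 mm.
Euler critical load P_cr = π²EI/L_e² = π²×68700×1.031×10^6/2310² = 131000 N.
P_allow = P_cr/n = 131000/2.32 = 56480 N.

P_allow = 56.5 kN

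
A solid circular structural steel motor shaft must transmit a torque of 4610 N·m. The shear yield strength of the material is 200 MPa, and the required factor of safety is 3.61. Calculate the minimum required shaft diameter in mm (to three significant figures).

Allowable shear stress τ_allow = 200/3.61 = 55.40 MPa.
For a solid shaft τ = 16T/(πd³), so d³ = 16T/(π τ_allow) = 16×4610000/(π×55.40) = 423800 mm³.
d = (423800)^(1/3) = 75.11 mm.

d = 75.1 mm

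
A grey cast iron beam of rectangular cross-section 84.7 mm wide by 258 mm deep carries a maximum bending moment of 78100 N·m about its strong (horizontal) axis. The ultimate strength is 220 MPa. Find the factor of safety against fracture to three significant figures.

Section modulus S = bh²/6 = 84.7×258²/6 = 939700 mm³.
σ = M/S = 7.8100×10^7/939700 = 83.12 MPa.
n = 220/83.12 = 2.647.

n = 2.65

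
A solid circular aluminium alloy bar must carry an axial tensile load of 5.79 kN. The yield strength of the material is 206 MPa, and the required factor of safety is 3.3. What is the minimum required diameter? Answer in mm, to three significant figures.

Allowable stress σ_allow = 206/3.3 = 62.42 MPa.
Required area A = F/σ_allow = 5790.0/62.42 = 92.75 mm².
A = πd²/4 → d = √(4A/π) = 10.87 mm.

d = 10.9 mm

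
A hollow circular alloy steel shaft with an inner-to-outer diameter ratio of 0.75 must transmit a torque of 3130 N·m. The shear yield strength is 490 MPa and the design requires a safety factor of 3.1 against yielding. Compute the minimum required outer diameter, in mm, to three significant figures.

d_o = 52.8 mm

τ_allow = 490/3.1 = 158.1 MPa.
For a hollow shaft τ = 16T/[πd_o³(1−k⁴)] with k = 0.75, so 1−k⁴ = 0.6836.
d_o³ = 16T/[π τ_allow (1−k⁴)] = 16×3130000/(π×158.1×0.6836) = 147500 mm³.
d_o = 52.84 mm.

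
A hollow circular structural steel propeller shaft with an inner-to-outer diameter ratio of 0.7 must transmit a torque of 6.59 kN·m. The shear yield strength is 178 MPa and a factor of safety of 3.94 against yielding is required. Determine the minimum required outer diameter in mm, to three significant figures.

τ_allow = 178/3.94 = 45.18 MPa.
For a hollow shaft τ = 16T/[πd_o³(1−k⁴)] with k = 0.7, so 1−k⁴ = 0.7599.
d_o³ = 16T/[π τ_allow (1−k⁴)] = 16×6590000/(π×45.18×0.7599) = 977600 mm³.
d_o = 99.25 mm.

d_o = 99.2 mm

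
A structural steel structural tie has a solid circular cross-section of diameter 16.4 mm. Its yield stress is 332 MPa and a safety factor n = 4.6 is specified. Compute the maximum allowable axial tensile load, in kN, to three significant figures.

F_allow = 15.2 kN

σ_allow = 332/4.6 = 72.17 MPa.
A = πd²/4 = π×16.4²/4 = 211.2 mm².
F_allow = σ_allow × A = 72.17×211.2 = 15250 N.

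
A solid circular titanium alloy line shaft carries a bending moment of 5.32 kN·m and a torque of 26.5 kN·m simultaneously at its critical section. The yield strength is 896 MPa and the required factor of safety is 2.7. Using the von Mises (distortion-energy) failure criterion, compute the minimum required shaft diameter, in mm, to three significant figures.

d = 89.8 mm

σ_allow = σ_y/n = 896/2.7 = 331.9 MPa.
For a solid shaft σ_b = 32M/(πd³) and τ = 16T/(πd³), so the von Mises stress is σ' = (16/πd³)·√(4M²+3T²).
√(4M²+3T²) = √(4×(5.320×10^6)² + 3×(2.650×10^7)²) = 4.712×10^7 N·mm.
d³ = 16×4.712×10^7/(π×331.9) = 723100 mm³.
d = 89.76 mm.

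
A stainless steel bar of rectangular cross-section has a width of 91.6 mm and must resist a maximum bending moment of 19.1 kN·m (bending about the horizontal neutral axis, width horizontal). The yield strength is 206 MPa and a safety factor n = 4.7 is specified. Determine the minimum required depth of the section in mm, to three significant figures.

σ_allow = 206/4.7 = 43.83 MPa.
For a rectangular section σ = 6M/(bh²), so h² = 6M/(b σ_allow) = 6×1.9100×10^7/(91.6×43.83) = 28540 mm².
h = 169.0 mm.

h = 169 mm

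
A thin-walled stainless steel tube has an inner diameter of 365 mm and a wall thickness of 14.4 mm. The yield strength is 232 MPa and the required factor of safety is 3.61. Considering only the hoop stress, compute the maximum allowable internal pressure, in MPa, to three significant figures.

σ_allow = 232/3.61 = 64.27 MPa.
σ_h = pD/(2t) → p_allow = 2σ_allow t/D = 2×64.27×14.4/365 = 5.071 MPa.

p_allow = 5.07 MPa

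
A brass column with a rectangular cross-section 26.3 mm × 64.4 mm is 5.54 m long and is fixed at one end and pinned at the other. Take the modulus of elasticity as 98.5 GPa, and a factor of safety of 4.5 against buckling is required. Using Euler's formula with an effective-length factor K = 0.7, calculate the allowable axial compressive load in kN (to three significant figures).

P_allow = 1.40 kN

Buckling occurs about the weak axis: I_min = h·b³/12 = 64.4×26.3³/12 = 97630 mm⁴ (b = 26.3 mm is the smaller dimension).
Effective length L_e = KL = 0.7×5.54 m = 3878 mm.
Euler critical load P_cr = π²EI/L_e² = π²×98500×97630/3878² = 6311 N.
P_allow = P_cr/n = 6311/4.5 = 1402 N.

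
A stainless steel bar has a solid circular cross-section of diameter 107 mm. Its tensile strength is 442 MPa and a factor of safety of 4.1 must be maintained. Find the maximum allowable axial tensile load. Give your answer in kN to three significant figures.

σ_allow = 442/4.1 = 107.8 MPa.
A = πd²/4 = π×107²/4 = 8992 mm².
F_allow = σ_allow × A = 107.8×8992 = 969400 N.

F_allow = 969 kN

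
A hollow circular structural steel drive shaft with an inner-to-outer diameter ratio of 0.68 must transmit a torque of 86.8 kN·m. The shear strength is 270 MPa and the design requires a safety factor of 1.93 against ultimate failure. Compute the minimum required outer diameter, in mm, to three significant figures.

d_o = 159 mm

τ_allow = 270/1.93 = 139.9 MPa.
For a hollow shaft τ = 16T/[πd_o³(1−k⁴)] with k = 0.68, so 1−k⁴ = 0.7862.
d_o³ = 16T/[π τ_allow (1−k⁴)] = 16×8.6800×10^7/(π×139.9×0.7862) = 4.019×10^6 mm³.
d_o = 159.0 mm.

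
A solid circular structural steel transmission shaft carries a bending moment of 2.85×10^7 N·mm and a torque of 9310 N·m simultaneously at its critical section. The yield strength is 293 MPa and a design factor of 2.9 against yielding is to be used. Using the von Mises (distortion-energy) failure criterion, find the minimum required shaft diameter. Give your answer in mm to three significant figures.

d = 144 mm

σ_allow = σ_y/n = 293/2.9 = 101.0 MPa.
For a solid shaft σ_b = 32M/(πd³) and τ = 16T/(πd³), so the von Mises stress is σ' = (16/πd³)·√(4M²+3T²).
√(4M²+3T²) = √(4×(2.850×10^7)² + 3×(9.310×10^6)²) = 5.924×10^7 N·mm.
d³ = 16×5.924×10^7/(π×101.0) = 2.986×10^6 mm³.
d = 144.0 mm.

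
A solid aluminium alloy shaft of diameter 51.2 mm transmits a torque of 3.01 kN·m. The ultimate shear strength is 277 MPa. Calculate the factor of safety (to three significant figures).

τ = 16T/(πd³) = 16×3010000/(π×51.2³) = 114.2 MPa.
n = τ_limit/τ = 277/114.2 = 2.425.

n = 2.43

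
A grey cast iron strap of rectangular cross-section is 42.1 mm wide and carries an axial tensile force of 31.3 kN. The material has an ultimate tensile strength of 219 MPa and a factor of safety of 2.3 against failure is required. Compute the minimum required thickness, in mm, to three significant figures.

σ_allow = 219/2.3 = 95.22 MPa.
Required area A = F/σ_allow = 31300/95.22 = 328.7 mm².
t = A/w = 328.7/42.1 = 7.808 mm.

t = 7.81 mm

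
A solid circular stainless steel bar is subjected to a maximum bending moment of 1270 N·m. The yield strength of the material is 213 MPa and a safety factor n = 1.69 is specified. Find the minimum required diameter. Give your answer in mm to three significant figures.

d = 46.8 mm

σ_allow = 213/1.69 = 126.0 MPa.
For a solid circular section σ = 32M/(πd³), so d³ = 32M/(π σ_allow) = 32×1270000/(π×126.0) = 102600 mm³.
d = 46.82 mm.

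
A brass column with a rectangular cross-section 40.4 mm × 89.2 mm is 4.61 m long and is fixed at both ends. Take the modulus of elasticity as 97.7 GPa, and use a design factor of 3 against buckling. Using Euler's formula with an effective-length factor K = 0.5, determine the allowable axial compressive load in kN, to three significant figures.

Buckling occurs about the weak axis: I_min = h·b³/12 = 89.2×40.4³/12 = 490100 mm⁴ (b = 40.4 mm is the smaller dimension).
Effective length L_e = KL = 0.5×4.61 m = 2305 mm.
Euler critical load P_cr = π²EI/L_e² = π²×97700×490100/2305² = 88960 N.
P_allow = P_cr/n = 88960/3 = 29650 N.

P_allow = 29.7 kN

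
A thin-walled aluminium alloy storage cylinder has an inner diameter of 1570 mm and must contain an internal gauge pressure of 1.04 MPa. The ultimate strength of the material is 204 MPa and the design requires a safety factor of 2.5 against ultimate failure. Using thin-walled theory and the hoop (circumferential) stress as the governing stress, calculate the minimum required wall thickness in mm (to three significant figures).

σ_allow = 204/2.5 = 81.60 MPa.
Hoop stress σ_h = pD/(2t), so t = pD/(2σ_allow) = 1.04×1570/(2×81.60) = 10.00 mm.

t = 10.0 mm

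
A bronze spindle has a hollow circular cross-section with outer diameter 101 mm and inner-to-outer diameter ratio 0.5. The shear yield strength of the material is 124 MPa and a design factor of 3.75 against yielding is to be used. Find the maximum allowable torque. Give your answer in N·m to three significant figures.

τ_allow = 124/3.75 = 33.07 MPa.
For a hollow shaft T_allow = τ_allow·πd_o³(1−k⁴)/16 with 1−k⁴ = 0.9375, so πd_o³(1−k⁴)/16 = 189700 mm³.
T_allow = 33.07×189700 = 6.271×10^6 N·mm = 6271 N·m.

T_allow = 6270 N·m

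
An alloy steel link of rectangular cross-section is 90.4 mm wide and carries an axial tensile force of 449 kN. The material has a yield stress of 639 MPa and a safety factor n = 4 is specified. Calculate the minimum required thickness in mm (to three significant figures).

σ_allow = 639/4 = 159.8 MPa.
Required area A = F/σ_allow = 449000/159.8 = 2811 mm².
t = A/w = 2811/90.4 = 31.09 mm.

t = 31.1 mm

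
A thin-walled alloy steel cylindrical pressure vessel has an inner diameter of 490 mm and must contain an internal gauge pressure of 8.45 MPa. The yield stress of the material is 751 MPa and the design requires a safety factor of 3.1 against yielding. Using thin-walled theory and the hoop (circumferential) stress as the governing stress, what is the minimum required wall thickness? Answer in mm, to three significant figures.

t = 8.55 mm

σ_allow = 751/3.1 = 242.3 MPa.
Hoop stress σ_h = pD/(2t), so t = pD/(2σ_allow) = 8.45×490/(2×242.3) = 8.546 mm.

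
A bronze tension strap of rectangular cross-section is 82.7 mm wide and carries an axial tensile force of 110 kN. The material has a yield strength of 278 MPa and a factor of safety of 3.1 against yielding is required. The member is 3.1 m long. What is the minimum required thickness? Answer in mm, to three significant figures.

t = 14.8 mm

σ_allow = 278/3.1 = 89.68 MPa.
Required area A = F/σ_allow = 110000/89.68 = 1227 mm².
t = A/w = 1227/82.7 = 14.83 mm.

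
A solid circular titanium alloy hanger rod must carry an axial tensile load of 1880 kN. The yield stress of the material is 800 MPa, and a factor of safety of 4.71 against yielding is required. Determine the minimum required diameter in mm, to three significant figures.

d = 119 mm

Allowable stress σ_allow = 800/4.71 = 169.9 MPa.
Required area A = F/σ_allow = 1880000/169.9 = 11070 mm².
A = πd²/4 → d = √(4A/π) = 118.7 mm.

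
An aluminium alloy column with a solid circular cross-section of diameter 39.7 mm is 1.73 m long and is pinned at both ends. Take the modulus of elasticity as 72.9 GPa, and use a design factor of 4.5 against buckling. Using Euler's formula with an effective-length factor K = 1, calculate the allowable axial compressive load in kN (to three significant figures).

P_allow = 6.51 kN

I = πd⁴/64 = π×39.7⁴/64 = 121900 mm⁴.
Effective length L_e = KL = 1×1.73 m = 1730 mm.
Euler critical load P_cr = π²EI/L_e² = π²×72900×121900/1730² = 29310 N.
P_allow = P_cr/n = 29310/4.5 = 6514 N.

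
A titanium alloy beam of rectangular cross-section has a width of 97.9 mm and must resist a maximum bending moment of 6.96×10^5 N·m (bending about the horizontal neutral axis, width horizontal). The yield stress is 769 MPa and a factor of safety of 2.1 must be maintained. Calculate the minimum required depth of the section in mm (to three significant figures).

σ_allow = 769/2.1 = 366.2 MPa.
For a rectangular section σ = 6M/(bh²), so h² = 6M/(b σ_allow) = 6×6.9600×10^8/(97.9×366.2) = 116500 mm².
h = 341.3 mm.

h = 341 mm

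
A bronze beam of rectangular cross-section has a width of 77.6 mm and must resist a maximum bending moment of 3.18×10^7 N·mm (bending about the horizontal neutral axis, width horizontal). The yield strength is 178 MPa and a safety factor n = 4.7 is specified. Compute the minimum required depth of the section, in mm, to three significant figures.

σ_allow = 178/4.7 = 37.87 MPa.
For a rectangular section σ = 6M/(bh²), so h² = 6M/(b σ_allow) = 6×3.1800×10^7/(77.6×37.87) = 64920 mm².
h = 254.8 mm.

h = 255 mm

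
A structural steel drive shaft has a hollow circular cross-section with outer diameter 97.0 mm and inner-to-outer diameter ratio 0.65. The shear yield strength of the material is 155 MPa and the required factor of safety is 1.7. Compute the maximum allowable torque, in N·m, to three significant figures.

τ_allow = 155/1.7 = 91.18 MPa.
For a hollow shaft T_allow = τ_allow·πd_o³(1−k⁴)/16 with 1−k⁴ = 0.8215, so πd_o³(1−k⁴)/16 = 147200 mm³.
T_allow = 91.18×147200 = 1.342×10^7 N·mm = 13420 N·m.

T_allow = 13400 N·m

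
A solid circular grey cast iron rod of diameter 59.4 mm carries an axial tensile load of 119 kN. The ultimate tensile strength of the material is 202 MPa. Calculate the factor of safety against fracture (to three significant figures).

n = 4.70

A = πd²/4 = 2771 mm².
σ = F/A = 119000/2771 = 42.94 MPa.
n = 202/42.94 = 4.704.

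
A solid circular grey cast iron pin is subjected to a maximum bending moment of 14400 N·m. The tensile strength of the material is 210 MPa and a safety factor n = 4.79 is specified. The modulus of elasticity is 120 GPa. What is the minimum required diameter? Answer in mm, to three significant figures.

σ_allow = 210/4.79 = 43.84 MPa.
For a solid circular section σ = 32M/(πd³), so d³ = 32M/(π σ_allow) = 32×1.4400×10^7/(π×43.84) = 3.346×10^6 mm³.
d = 149.6 mm.

d = 150 mm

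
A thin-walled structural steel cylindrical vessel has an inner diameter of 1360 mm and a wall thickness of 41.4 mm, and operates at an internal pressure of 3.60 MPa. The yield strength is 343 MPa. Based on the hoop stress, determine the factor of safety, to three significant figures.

n = 5.80

σ_h = pD/(2t) = 3.60×1360/(2×41.4) = 59.13 MPa.
n = 343/59.13 = 5.801.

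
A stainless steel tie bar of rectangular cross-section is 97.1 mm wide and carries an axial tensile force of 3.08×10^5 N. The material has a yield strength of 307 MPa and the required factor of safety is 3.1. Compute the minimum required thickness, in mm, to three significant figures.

t = 32.0 mm

σ_allow = 307/3.1 = 99.03 MPa.
Required area A = F/σ_allow = 308000/99.03 = 3110 mm².
t = A/w = 3110/97.1 = 32.03 mm.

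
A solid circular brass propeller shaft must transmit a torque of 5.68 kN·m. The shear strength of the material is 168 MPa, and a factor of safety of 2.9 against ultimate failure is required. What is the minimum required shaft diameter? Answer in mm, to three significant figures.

Allowable shear stress τ_allow = 168/2.9 = 57.93 MPa.
For a solid shaft τ = 16T/(πd³), so d³ = 16T/(π τ_allow) = 16×5680000/(π×57.93) = 499400 mm³.
d = (499400)^(1/3) = 79.34 mm.

d = 79.3 mm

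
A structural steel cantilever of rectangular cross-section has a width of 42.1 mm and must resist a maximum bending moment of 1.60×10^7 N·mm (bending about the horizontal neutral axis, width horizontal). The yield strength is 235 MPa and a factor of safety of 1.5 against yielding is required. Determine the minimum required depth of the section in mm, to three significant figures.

σ_allow = 235/1.5 = 156.7 MPa.
For a rectangular section σ = 6M/(bh²), so h² = 6M/(b σ_allow) = 6×1.6000×10^7/(42.1×156.7) = 14560 mm².
h = 120.6 mm.

h = 121 mm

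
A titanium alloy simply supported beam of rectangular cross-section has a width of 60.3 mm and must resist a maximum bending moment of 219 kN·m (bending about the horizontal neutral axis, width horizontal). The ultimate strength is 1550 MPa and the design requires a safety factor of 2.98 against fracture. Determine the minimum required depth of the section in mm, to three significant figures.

h = 205 mm

σ_allow = 1550/2.98 = 520.1 MPa.
For a rectangular section σ = 6M/(bh²), so h² = 6M/(b σ_allow) = 6×2.1900×10^8/(60.3×520.1) = 41900 mm².
h = 204.7 mm.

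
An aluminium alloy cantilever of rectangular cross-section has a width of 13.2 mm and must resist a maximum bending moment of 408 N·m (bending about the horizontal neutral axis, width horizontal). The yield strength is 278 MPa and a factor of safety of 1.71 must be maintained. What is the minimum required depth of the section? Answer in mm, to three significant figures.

h = 33.8 mm

σ_allow = 278/1.71 = 162.6 MPa.
For a rectangular section σ = 6M/(bh²), so h² = 6M/(b σ_allow) = 6×408000/(13.2×162.6) = 1141 mm².
h = 33.77 mm.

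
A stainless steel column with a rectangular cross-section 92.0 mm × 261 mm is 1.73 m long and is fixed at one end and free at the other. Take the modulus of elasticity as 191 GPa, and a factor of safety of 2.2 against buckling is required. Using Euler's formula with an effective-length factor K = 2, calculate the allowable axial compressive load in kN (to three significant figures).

Buckling occurs about the weak axis: I_min = h·b³/12 = 261×92.0³/12 = 1.694×10^7 mm⁴ (b = 92.0 mm is the smaller dimension).
Effective length L_e = KL = 2×1.73 m = 3460 mm.
Euler critical load P_cr = π²EI/L_e² = π²×191000×1.694×10^7/3460² = 2.667×10^6 N.
P_allow = P_cr/n = 2.667×10^6/2.2 = 1.212×10^6 N.

P_allow = 1210 kN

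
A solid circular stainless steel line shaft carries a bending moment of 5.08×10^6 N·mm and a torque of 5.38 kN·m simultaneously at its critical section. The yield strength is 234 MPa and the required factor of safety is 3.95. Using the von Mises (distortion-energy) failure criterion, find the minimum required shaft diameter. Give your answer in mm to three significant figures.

σ_allow = σ_y/n = 234/3.95 = 59.24 MPa.
For a solid shaft σ_b = 32M/(πd³) and τ = 16T/(πd³), so the von Mises stress is σ' = (16/πd³)·√(4M²+3T²).
√(4M²+3T²) = √(4×(5.080×10^6)² + 3×(5.380×10^6)²) = 1.379×10^7 N·mm.
d³ = 16×1.379×10^7/(π×59.24) = 1.185×10^6 mm³.
d = 105.8 mm.

d = 106 mm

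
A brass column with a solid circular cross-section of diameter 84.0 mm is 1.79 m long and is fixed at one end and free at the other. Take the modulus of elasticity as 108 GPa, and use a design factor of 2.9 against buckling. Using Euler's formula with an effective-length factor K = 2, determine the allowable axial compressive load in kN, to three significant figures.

P_allow = 70.1 kN

I = πd⁴/64 = π×84.0⁴/64 = 2.444×10^6 mm⁴.
Effective length L_e = KL = 2×1.79 m = 3580 mm.
Euler critical load P_cr = π²EI/L_e² = π²×108000×2.444×10^6/3580² = 203300 N.
P_allow = P_cr/n = 203300/2.9 = 70090 N.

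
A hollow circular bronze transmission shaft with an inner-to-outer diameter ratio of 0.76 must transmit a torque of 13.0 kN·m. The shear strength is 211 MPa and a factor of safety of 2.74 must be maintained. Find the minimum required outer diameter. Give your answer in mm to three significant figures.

d_o = 109 mm

τ_allow = 211/2.74 = 77.01 MPa.
For a hollow shaft τ = 16T/[πd_o³(1−k⁴)] with k = 0.76, so 1−k⁴ = 0.6664.
d_o³ = 16T/[π τ_allow (1−k⁴)] = 16×1.3000×10^7/(π×77.01×0.6664) = 1.290×10^6 mm³.
d_o = 108.9 mm.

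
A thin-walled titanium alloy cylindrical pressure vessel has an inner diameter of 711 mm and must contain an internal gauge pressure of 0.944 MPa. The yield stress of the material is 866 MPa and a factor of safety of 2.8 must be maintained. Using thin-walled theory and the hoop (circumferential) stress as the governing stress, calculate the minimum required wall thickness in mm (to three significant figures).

t = 1.09 mm

σ_allow = 866/2.8 = 309.3 MPa.
Hoop stress σ_h = pD/(2t), so t = pD/(2σ_allow) = 0.944×711/(2×309.3) = 1.085 mm.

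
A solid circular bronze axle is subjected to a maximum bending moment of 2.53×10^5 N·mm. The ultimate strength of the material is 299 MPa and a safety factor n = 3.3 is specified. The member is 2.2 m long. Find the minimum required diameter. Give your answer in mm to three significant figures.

d = 30.5 mm

σ_allow = 299/3.3 = 90.61 MPa.
For a solid circular section σ = 32M/(πd³), so d³ = 32M/(π σ_allow) = 32×253000/(π×90.61) = 28440 mm³.
d = 30.52 mm.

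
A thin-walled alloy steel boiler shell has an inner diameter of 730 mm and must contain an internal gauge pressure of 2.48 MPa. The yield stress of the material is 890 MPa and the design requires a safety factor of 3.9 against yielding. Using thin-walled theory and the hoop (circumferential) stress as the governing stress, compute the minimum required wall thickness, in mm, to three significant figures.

t = 3.97 mm

σ_allow = 890/3.9 = 228.2 MPa.
Hoop stress σ_h = pD/(2t), so t = pD/(2σ_allow) = 2.48×730/(2×228.2) = 3.967 mm.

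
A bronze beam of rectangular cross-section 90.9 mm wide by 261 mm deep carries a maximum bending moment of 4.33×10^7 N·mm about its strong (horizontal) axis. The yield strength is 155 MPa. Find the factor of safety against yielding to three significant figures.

Section modulus S = bh²/6 = 90.9×261²/6 = 1.032×10^6 mm³.
σ = M/S = 4.3300×10^7/1.032×10^6 = 41.96 MPa.
n = 155/41.96 = 3.694.

n = 3.69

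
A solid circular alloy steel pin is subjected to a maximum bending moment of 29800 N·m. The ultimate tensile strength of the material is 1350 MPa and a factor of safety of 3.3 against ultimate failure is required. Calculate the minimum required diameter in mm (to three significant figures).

σ_allow = 1350/3.3 = 409.1 MPa.
For a solid circular section σ = 32M/(πd³), so d³ = 32M/(π σ_allow) = 32×2.9800×10^7/(π×409.1) = 742000 mm³.
d = 90.53 mm.

d = 90.5 mm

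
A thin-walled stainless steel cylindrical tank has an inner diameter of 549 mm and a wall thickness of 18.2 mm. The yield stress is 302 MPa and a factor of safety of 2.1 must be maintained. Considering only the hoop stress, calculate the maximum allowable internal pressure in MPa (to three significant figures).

σ_allow = 302/2.1 = 143.8 MPa.
σ_h = pD/(2t) → p_allow = 2σ_allow t/D = 2×143.8×18.2/549 = 9.535 MPa.

p_allow = 9.53 MPa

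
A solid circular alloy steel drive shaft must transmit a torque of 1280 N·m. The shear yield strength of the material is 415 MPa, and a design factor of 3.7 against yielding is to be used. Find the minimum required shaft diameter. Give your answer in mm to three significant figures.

d = 38.7 mm

Allowable shear stress τ_allow = 415/3.7 = 112.2 MPa.
For a solid shaft τ = 16T/(πd³), so d³ = 16T/(π τ_allow) = 16×1280000/(π×112.2) = 58120 mm³.
d = (58120)^(1/3) = 38.74 mm.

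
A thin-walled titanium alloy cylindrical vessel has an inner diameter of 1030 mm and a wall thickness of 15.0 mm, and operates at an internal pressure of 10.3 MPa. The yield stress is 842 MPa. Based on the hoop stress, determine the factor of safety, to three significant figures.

n = 2.38

σ_h = pD/(2t) = 10.3×1030/(2×15.0) = 353.6 MPa.
n = 842/353.6 = 2.381.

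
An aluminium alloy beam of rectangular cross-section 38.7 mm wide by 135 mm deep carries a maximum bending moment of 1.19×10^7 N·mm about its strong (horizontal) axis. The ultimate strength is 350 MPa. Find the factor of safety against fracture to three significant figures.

n = 3.46

Section modulus S = bh²/6 = 38.7×135²/6 = 117600 mm³.
σ = M/S = 1.1900×10^7/117600 = 101.2 MPa.
n = 350/101.2 = 3.457.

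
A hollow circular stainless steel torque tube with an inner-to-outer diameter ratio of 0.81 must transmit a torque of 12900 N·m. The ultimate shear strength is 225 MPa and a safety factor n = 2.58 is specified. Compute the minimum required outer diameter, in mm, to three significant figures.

d_o = 110 mm

τ_allow = 225/2.58 = 87.21 MPa.
For a hollow shaft τ = 16T/[πd_o³(1−k⁴)] with k = 0.81, so 1−k⁴ = 0.5695.
d_o³ = 16T/[π τ_allow (1−k⁴)] = 16×1.2900×10^7/(π×87.21×0.5695) = 1.323×10^6 mm³.
d_o = 109.8 mm.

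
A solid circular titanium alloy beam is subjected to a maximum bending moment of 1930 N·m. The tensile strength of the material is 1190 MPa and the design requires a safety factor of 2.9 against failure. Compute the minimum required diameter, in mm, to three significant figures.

σ_allow = 1190/2.9 = 410.3 MPa.
For a solid circular section σ = 32M/(πd³), so d³ = 32M/(π σ_allow) = 32×1930000/(π×410.3) = 47910 mm³.
d = 36.32 mm.

d = 36.3 mm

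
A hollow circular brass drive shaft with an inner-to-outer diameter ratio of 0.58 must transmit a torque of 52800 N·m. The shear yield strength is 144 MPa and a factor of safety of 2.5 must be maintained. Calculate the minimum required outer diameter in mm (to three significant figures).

τ_allow = 144/2.5 = 57.60 MPa.
For a hollow shaft τ = 16T/[πd_o³(1−k⁴)] with k = 0.58, so 1−k⁴ = 0.8868.
d_o³ = 16T/[π τ_allow (1−k⁴)] = 16×5.2800×10^7/(π×57.60×0.8868) = 5.264×10^6 mm³.
d_o = 174.0 mm.

d_o = 174 mm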